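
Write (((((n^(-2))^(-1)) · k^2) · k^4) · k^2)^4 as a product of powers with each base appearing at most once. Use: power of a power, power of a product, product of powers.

k^32·n^8

(((((n^(-2))^(-1)) · k^2) · k^4) · k^2)^4
= (((((n^(-2))^(-1)) · k^2) · k^4)^4) · ((k^2)^4)    [power of a product]
= (((((n^(-2))^(-1)) · k^2)^4) · ((k^4)^4)) · ((k^2)^4)    [power of a product]
= (((((n^(-2))^(-1))^4) · ((k^2)^4)) · ((k^4)^4)) · ((k^2)^4)    [power of a product]
= ((((n^(-2))^(-4)) · ((k^2)^4)) · ((k^4)^4)) · ((k^2)^4)    [power of a power]
= ((n^8 · ((k^2)^4)) · ((k^4)^4)) · ((k^2)^4)    [power of a power]
= ((n^8 · k^8) · ((k^4)^4)) · ((k^2)^4)    [power of a power]
= ((n^8 · k^8) · k^16) · ((k^2)^4)    [power of a power]
= ((n^8 · k^8) · k^16) · k^8    [power of a power]
= k^32·n^8    [product of powers]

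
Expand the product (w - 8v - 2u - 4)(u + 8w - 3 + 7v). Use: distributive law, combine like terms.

-15uw + 8w^2 - 35w - 57vw - 22uv - 4v - 56v^2 - 2u^2 + 2u + 12

(w - 8v - 2u - 4)(u + 8w - 3 + 7v)
= uw + 8w^2 - 3w + 7vw - 8uv - 64vw + 24v - 56v^2 - 2u^2 - 16uw + 6u - 14uv - 4u - 32w + 12 - 28v    [distributive law]
= -15uw + 8w^2 - 35w - 57vw - 22uv - 4v - 56v^2 - 2u^2 + 2u + 12    [combine like terms]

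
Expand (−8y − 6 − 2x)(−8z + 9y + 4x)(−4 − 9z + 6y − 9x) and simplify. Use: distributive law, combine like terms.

518yz − 576yz² + 1032y²z − 30xyz − 36y² − 432y³ + 348xy² + 542xy + 402x²y − 192z − 432z² − 280xz + 216y + 96x + 248x² − 144xz² − 72x²z + 72x³

(−8y − 6 − 2x)(−8z + 9y + 4x)(−4 − 9z + 6y − 9x)
= (64yz − 72y² − 32xy + 48z − 54y − 24x + 16xz − 18xy − 8x²)(−4 − 9z + 6y − 9x)    [distributive law]
= (64yz − 72y² − 50xy + 48z − 54y − 24x + 16xz − 8x²)(−4 − 9z + 6y − 9x)    [combine like terms]
= −256yz − 576yz² + 384y²z − 576xyz + 288y² + 648y²z − 432y³ + 648xy² + 200xy + 450xyz − 300xy² + 450x²y − 192z − 432z² + 288yz − 432xz + 216y + 486yz − 324y² + 486xy + 96x + 216xz − 144xy + 216x² − 64xz − 144xz² + 96xyz − 144x²z + 32x² + 72x²z − 48x²y + 72x³    [distributive law]
= 518yz − 576yz² + 1032y²z − 30xyz − 36y² − 432y³ + 348xy² + 542xy + 402x²y − 192z − 432z² − 280xz + 216y + 96x + 248x² − 144xz² − 72x²z + 72x³    [combine like terms]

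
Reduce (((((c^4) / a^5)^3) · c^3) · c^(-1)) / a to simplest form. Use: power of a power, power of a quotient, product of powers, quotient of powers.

(((((c^4) / a^5)^3) · c^3) · c^(-1)) / a
= (((((c^4)^3) / ((a^5)^3)) · c^3) · c^(-1)) / a    [power of a quotient]
= ((((c^12) / ((a^5)^3)) · c^3) · c^(-1)) / a    [power of a power]
= (((c^12 / a^15) · c^3) · c^(-1)) / a    [power of a power]
= a^(-16)c^14    [quotient of powers; product of powers]

a^(-16)c^14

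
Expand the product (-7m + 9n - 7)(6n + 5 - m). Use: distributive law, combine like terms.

-51mn - 28m + 7m^2 + 54n^2 + 3n - 35

(-7m + 9n - 7)(6n + 5 - m)
= -42mn - 35m + 7m^2 + 54n^2 + 45n - 9mn - 42n - 35 + 7m    [distributive law]
= -51mn - 28m + 7m^2 + 54n^2 + 3n - 35    [combine like terms]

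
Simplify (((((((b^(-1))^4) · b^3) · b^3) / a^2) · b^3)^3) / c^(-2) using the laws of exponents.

(((((((b^(-1))^4) · b^3) · b^3) / a^2) · b^3)^3) / c^(-2)
= (((((((b^(-1))^4) · b^3) · b^3) / a^2)^3) · ((b^3)^3)) / c^(-2)    [power of a product]
= (((((((b^(-1))^4) · b^3) · b^3)^3) / ((a^2)^3)) · ((b^3)^3)) / c^(-2)    [power of a quotient]
= (((((((b^(-1))^4) · b^3)^3) · ((b^3)^3)) / ((a^2)^3)) · ((b^3)^3)) / c^(-2)    [power of a product]
= (((((((b^(-1))^4)^3) · ((b^3)^3)) · ((b^3)^3)) / ((a^2)^3)) · ((b^3)^3)) / c^(-2)    [power of a product]
= ((((((b^(-1))^12) · ((b^3)^3)) · ((b^3)^3)) / ((a^2)^3)) · ((b^3)^3)) / c^(-2)    [power of a power]
= ((((b^(-12) · ((b^3)^3)) · ((b^3)^3)) / ((a^2)^3)) · ((b^3)^3)) / c^(-2)    [power of a power]
= ((((b^(-12) · b^9) · ((b^3)^3)) / ((a^2)^3)) · ((b^3)^3)) / c^(-2)    [power of a power]
= (((b^(-3) · ((b^3)^3)) / ((a^2)^3)) · ((b^3)^3)) / c^(-2)    [product of powers]
= (((b^(-3) · b^9) / ((a^2)^3)) · ((b^3)^3)) / c^(-2)    [power of a power]
= ((b^6 / ((a^2)^3)) · ((b^3)^3)) / c^(-2)    [product of powers]
= ((b^6 / a^6) · ((b^3)^3)) / c^(-2)    [power of a power]
= ((b^6 / a^6) · b^9) / c^(-2)    [power of a power]
= a^(-6)b^15c^2    [quotient of powers; product of powers]

a^(-6)b^15c^2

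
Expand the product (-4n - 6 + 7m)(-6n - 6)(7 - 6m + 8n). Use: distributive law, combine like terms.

(-4n - 6 + 7m)(-6n - 6)(7 - 6m + 8n)
= (24n^2 + 24n + 36n + 36 - 42mn - 42m)(7 - 6m + 8n)    [distributive law]
= (24n^2 + 60n + 36 - 42mn - 42m)(7 - 6m + 8n)    [combine like terms]
= 168n^2 - 144mn^2 + 192n^3 + 420n - 360mn + 480n^2 + 252 - 216m + 288n - 294mn + 252m^2n - 336mn^2 - 294m + 252m^2 - 336mn    [distributive law]
= 648n^2 - 480mn^2 + 192n^3 + 708n - 990mn + 252 - 510m + 252m^2n + 252m^2    [combine like terms]

648n^2 - 480mn^2 + 192n^3 + 708n - 990mn + 252 - 510m + 252m^2n + 252m^2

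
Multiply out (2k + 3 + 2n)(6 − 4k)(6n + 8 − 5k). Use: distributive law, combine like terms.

(2k + 3 + 2n)(6 − 4k)(6n + 8 − 5k)
= (12k − 8k^2 + 18 − 12k + 12n − 8kn)(6n + 8 − 5k)    [distributive law]
= (−8k^2 + 18 + 12n − 8kn)(6n + 8 − 5k)    [combine like terms]
= −48k^2n − 64k^2 + 40k^3 + 108n + 144 − 90k + 72n^2 + 96n − 60kn − 48kn^2 − 64kn + 40k^2n    [distributive law]
= −8k^2n − 64k^2 + 40k^3 + 204n + 144 − 90k + 72n^2 − 124kn − 48kn^2    [combine like terms]

−8k^2n − 64k^2 + 40k^3 + 204n + 144 − 90k + 72n^2 − 124kn − 48kn^2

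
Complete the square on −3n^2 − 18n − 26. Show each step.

−3(n + 3)^2 + 1

−3n^2 − 18n − 26
= −3(n^2 + 6n) − 26    [factor out -3 from the n-terms]
= −3(n^2 + 6n + 9 − 9) − 26    [add and subtract 9 inside the bracket]
= −3(n + 3)^2 + 27 − 26    [perfect-square identity]
= −3(n + 3)^2 + 1    [combine constants]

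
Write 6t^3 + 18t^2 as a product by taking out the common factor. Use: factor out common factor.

6t^3 + 18t^2
= 6(t^3 + 3t^2)    [factor out 6]
= 6t^2(t + 3)    [factor out t^2]

6t^2(t + 3)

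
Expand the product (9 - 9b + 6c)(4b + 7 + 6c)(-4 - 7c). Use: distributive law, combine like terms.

108b + 309bc - 252 - 825c - 816c^2 + 144b^2 + 252b^2c + 210bc^2 - 252c^3

(9 - 9b + 6c)(4b + 7 + 6c)(-4 - 7c)
= (36b + 63 + 54c - 36b^2 - 63b - 54bc + 24bc + 42c + 36c^2)(-4 - 7c)    [distributive law]
= (-27b + 63 + 96c - 36b^2 - 30bc + 36c^2)(-4 - 7c)    [combine like terms]
= 108b + 189bc - 252 - 441c - 384c - 672c^2 + 144b^2 + 252b^2c + 120bc + 210bc^2 - 144c^2 - 252c^3    [distributive law]
= 108b + 309bc - 252 - 825c - 816c^2 + 144b^2 + 252b^2c + 210bc^2 - 252c^3    [combine like terms]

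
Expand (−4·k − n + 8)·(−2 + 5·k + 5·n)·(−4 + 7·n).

−192·k + 436·k·n + 80·k^2 − 140·k^2·n − 175·k·n^2 − 280·n + 314·n^2 − 35·n^3 + 64

(−4·k − n + 8)·(−2 + 5·k + 5·n)·(−4 + 7·n)
= (8·k − 20·k^2 − 20·k·n + 2·n − 5·k·n − 5·n^2 − 16 + 40·k + 40·n)·(−4 + 7·n)    [distributive law]
= (48·k − 20·k^2 − 25·k·n + 42·n − 5·n^2 − 16)·(−4 + 7·n)    [combine like terms]
= −192·k + 336·k·n + 80·k^2 − 140·k^2·n + 100·k·n − 175·k·n^2 − 168·n + 294·n^2 + 20·n^2 − 35·n^3 + 64 − 112·n    [distributive law]
= −192·k + 436·k·n + 80·k^2 − 140·k^2·n − 175·k·n^2 − 280·n + 314·n^2 − 35·n^3 + 64    [combine like terms]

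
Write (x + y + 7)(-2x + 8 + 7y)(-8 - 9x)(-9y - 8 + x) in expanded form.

(x + y + 7)(-2x + 8 + 7y)(-8 - 9x)(-9y - 8 + x)
= (-2x^2 + 8x + 7xy - 2xy + 8y + 7y^2 - 14x + 56 + 49y)(-8 - 9x)(-9y - 8 + x)    [distributive law]
= (-2x^2 - 6x + 5xy + 57y + 7y^2 + 56)(-8 - 9x)(-9y - 8 + x)    [combine like terms]
= (16x^2 + 18x^3 + 48x + 54x^2 - 40xy - 45x^2y - 456y - 513xy - 56y^2 - 63xy^2 - 448 - 504x)(-9y - 8 + x)    [distributive law]
= (70x^2 + 18x^3 - 456x - 553xy - 45x^2y - 456y - 56y^2 - 63xy^2 - 448)(-9y - 8 + x)    [combine like terms]
= -630x^2y - 560x^2 + 70x^3 - 162x^3y - 144x^3 + 18x^4 + 4104xy + 3648x - 456x^2 + 4977xy^2 + 4424xy - 553x^2y + 405x^2y^2 + 360x^2y - 45x^3y + 4104y^2 + 3648y - 456xy + 504y^3 + 448y^2 - 56xy^2 + 567xy^3 + 504xy^2 - 63x^2y^2 + 4032y + 3584 - 448x    [distributive law]
= -823x^2y - 1016x^2 - 74x^3 - 207x^3y + 18x^4 + 8072xy + 3200x + 5425xy^2 + 342x^2y^2 + 4552y^2 + 7680y + 504y^3 + 567xy^3 + 3584    [combine like terms]

-823x^2y - 1016x^2 - 74x^3 - 207x^3y + 18x^4 + 8072xy + 3200x + 5425xy^2 + 342x^2y^2 + 4552y^2 + 7680y + 504y^3 + 567xy^3 + 3584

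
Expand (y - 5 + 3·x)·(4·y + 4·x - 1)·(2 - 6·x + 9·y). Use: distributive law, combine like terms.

-181·y^2 + 120·x·y^2 + 36·y^3 - 49·x·y + 12·x^2·y + 3·y - 76·x + 162·x^2 + 10 - 72·x^3

(y - 5 + 3·x)·(4·y + 4·x - 1)·(2 - 6·x + 9·y)
= (4·y^2 + 4·x·y - y - 20·y - 20·x + 5 + 12·x·y + 12·x^2 - 3·x)·(2 - 6·x + 9·y)    [distributive law]
= (4·y^2 + 16·x·y - 21·y - 23·x + 5 + 12·x^2)·(2 - 6·x + 9·y)    [combine like terms]
= 8·y^2 - 24·x·y^2 + 36·y^3 + 32·x·y - 96·x^2·y + 144·x·y^2 - 42·y + 126·x·y - 189·y^2 - 46·x + 138·x^2 - 207·x·y + 10 - 30·x + 45·y + 24·x^2 - 72·x^3 + 108·x^2·y    [distributive law]
= -181·y^2 + 120·x·y^2 + 36·y^3 - 49·x·y + 12·x^2·y + 3·y - 76·x + 162·x^2 + 10 - 72·x^3    [combine like terms]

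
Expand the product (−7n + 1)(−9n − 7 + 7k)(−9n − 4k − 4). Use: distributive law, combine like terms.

−567n^3 + 189kn^2 − 612n^2 − 27kn − 97n + 196k^2n + 28 − 28k^2

(−7n + 1)(−9n − 7 + 7k)(−9n − 4k − 4)
= (63n^2 + 49n − 49kn − 9n − 7 + 7k)(−9n − 4k − 4)    [distributive law]
= (63n^2 + 40n − 49kn − 7 + 7k)(−9n − 4k − 4)    [combine like terms]
= −567n^3 − 252kn^2 − 252n^2 − 360n^2 − 160kn − 160n + 441kn^2 + 196k^2n + 196kn + 63n + 28k + 28 − 63kn − 28k^2 − 28k    [distributive law]
= −567n^3 + 189kn^2 − 612n^2 − 27kn − 97n + 196k^2n + 28 − 28k^2    [combine like terms]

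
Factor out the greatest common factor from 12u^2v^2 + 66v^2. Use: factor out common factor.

12u^2v^2 + 66v^2
= 6(2u^2v^2 + 11v^2)    [factor out 6]
= 6v^2(2u^2 + 11)    [factor out v^2]

6v^2(2u^2 + 11)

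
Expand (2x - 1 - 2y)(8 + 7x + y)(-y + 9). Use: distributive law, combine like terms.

(2x - 1 - 2y)(8 + 7x + y)(-y + 9)
= (16x + 14x² + 2xy - 8 - 7x - y - 16y - 14xy - 2y²)(-y + 9)    [distributive law]
= (9x + 14x² - 12xy - 8 - 17y - 2y²)(-y + 9)    [combine like terms]
= -9xy + 81x - 14x²y + 126x² + 12xy² - 108xy + 8y - 72 + 17y² - 153y + 2y³ - 18y²    [distributive law]
= -117xy + 81x - 14x²y + 126x² + 12xy² - 145y - 72 - y² + 2y³    [combine like terms]

-117xy + 81x - 14x²y + 126x² + 12xy² - 145y - 72 - y² + 2y³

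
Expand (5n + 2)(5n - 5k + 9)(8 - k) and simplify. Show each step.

(5n + 2)(5n - 5k + 9)(8 - k)
= (25n² - 25kn + 45n + 10n - 10k + 18)(8 - k)    [distributive law]
= (25n² - 25kn + 55n - 10k + 18)(8 - k)    [combine like terms]
= 200n² - 25kn² - 200kn + 25k²n + 440n - 55kn - 80k + 10k² + 144 - 18k    [distributive law]
= 200n² - 25kn² - 255kn + 25k²n + 440n - 98k + 10k² + 144    [combine like terms]

200n² - 25kn² - 255kn + 25k²n + 440n - 98k + 10k² + 144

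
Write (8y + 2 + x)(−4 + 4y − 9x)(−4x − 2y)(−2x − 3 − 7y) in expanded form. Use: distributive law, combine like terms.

−1766x^2y − 676xy − 1100xy^2 − 256y^2 − 144y^3 − 2046x^2y^2 + 72xy^3 + 448y^4 − 832x^3y − 328x^2 − 96x − 48y − 284x^3 − 72x^4

(8y + 2 + x)(−4 + 4y − 9x)(−4x − 2y)(−2x − 3 − 7y)
= (−32y + 32y^2 − 72xy − 8 + 8y − 18x − 4x + 4xy − 9x^2)(−4x − 2y)(−2x − 3 − 7y)    [distributive law]
= (−24y + 32y^2 − 68xy − 8 − 22x − 9x^2)(−4x − 2y)(−2x − 3 − 7y)    [combine like terms]
= (96xy + 48y^2 − 128xy^2 − 64y^3 + 272x^2y + 136xy^2 + 32x + 16y + 88x^2 + 44xy + 36x^3 + 18x^2y)(−2x − 3 − 7y)    [distributive law]
= (140xy + 48y^2 + 8xy^2 − 64y^3 + 290x^2y + 32x + 16y + 88x^2 + 36x^3)(−2x − 3 − 7y)    [combine like terms]
= −280x^2y − 420xy − 980xy^2 − 96xy^2 − 144y^2 − 336y^3 − 16x^2y^2 − 24xy^2 − 56xy^3 + 128xy^3 + 192y^3 + 448y^4 − 580x^3y − 870x^2y − 2030x^2y^2 − 64x^2 − 96x − 224xy − 32xy − 48y − 112y^2 − 176x^3 − 264x^2 − 616x^2y − 72x^4 − 108x^3 − 252x^3y    [distributive law]
= −1766x^2y − 676xy − 1100xy^2 − 256y^2 − 144y^3 − 2046x^2y^2 + 72xy^3 + 448y^4 − 832x^3y − 328x^2 − 96x − 48y − 284x^3 − 72x^4    [combine like terms]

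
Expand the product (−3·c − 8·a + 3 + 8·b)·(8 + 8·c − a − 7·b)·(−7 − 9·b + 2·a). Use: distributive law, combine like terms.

(−3·c − 8·a + 3 + 8·b)·(8 + 8·c − a − 7·b)·(−7 − 9·b + 2·a)
= (−24·c − 24·c^2 + 3·a·c + 21·b·c − 64·a − 64·a·c + 8·a^2 + 56·a·b + 24 + 24·c − 3·a − 21·b + 64·b + 64·b·c − 8·a·b − 56·b^2)·(−7 − 9·b + 2·a)    [distributive law]
= (−24·c^2 − 61·a·c + 85·b·c − 67·a + 8·a^2 + 48·a·b + 24 + 43·b − 56·b^2)·(−7 − 9·b + 2·a)    [combine like terms]
= 168·c^2 + 216·b·c^2 − 48·a·c^2 + 427·a·c + 549·a·b·c − 122·a^2·c − 595·b·c − 765·b^2·c + 170·a·b·c + 469·a + 603·a·b − 134·a^2 − 56·a^2 − 72·a^2·b + 16·a^3 − 336·a·b − 432·a·b^2 + 96·a^2·b − 168 − 216·b + 48·a − 301·b − 387·b^2 + 86·a·b + 392·b^2 + 504·b^3 − 112·a·b^2    [distributive law]
= 168·c^2 + 216·b·c^2 − 48·a·c^2 + 427·a·c + 719·a·b·c − 122·a^2·c − 595·b·c − 765·b^2·c + 517·a + 353·a·b − 190·a^2 + 24·a^2·b + 16·a^3 − 544·a·b^2 − 168 − 517·b + 5·b^2 + 504·b^3    [combine like terms]

168·c^2 + 216·b·c^2 − 48·a·c^2 + 427·a·c + 719·a·b·c − 122·a^2·c − 595·b·c − 765·b^2·c + 517·a + 353·a·b − 190·a^2 + 24·a^2·b + 16·a^3 − 544·a·b^2 − 168 − 517·b + 5·b^2 + 504·b^3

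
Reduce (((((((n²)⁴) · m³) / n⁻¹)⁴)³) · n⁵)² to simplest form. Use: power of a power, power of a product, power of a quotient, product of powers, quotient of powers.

m⁷²n²²⁶

(((((((n²)⁴) · m³) / n⁻¹)⁴)³) · n⁵)²
= (((((((n²)⁴) · m³) / n⁻¹)⁴)³)²) · ((n⁵)²)    [power of a product]
= ((((((n²)⁴) · m³) / n⁻¹)⁴)⁶) · ((n⁵)²)    [power of a power]
= (((((n²)⁴) · m³) / n⁻¹)²⁴) · ((n⁵)²)    [power of a power]
= (((((n²)⁴) · m³)²⁴) / ((n⁻¹)²⁴)) · ((n⁵)²)    [power of a quotient]
= (((((n²)⁴)²⁴) · ((m³)²⁴)) / ((n⁻¹)²⁴)) · ((n⁵)²)    [power of a product]
= ((((n²)⁹⁶) · ((m³)²⁴)) / ((n⁻¹)²⁴)) · ((n⁵)²)    [power of a power]
= ((n¹⁹² · ((m³)²⁴)) / ((n⁻¹)²⁴)) · ((n⁵)²)    [power of a power]
= ((n¹⁹² · m⁷²) / ((n⁻¹)²⁴)) · ((n⁵)²)    [power of a power]
= ((n¹⁹² · m⁷²) / n⁻²⁴) · ((n⁵)²)    [power of a power]
= ((n¹⁹² · m⁷²) / n⁻²⁴) · n¹⁰    [power of a power]
= m⁷²n²²⁶    [quotient of powers; product of powers]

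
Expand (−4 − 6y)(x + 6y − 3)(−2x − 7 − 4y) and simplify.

8x^2 + 4x + 70xy − 6y + 276y^2 − 84 + 12x^2y + 96xy^2 + 144y^3

(−4 − 6y)(x + 6y − 3)(−2x − 7 − 4y)
= (−4x − 24y + 12 − 6xy − 36y^2 + 18y)(−2x − 7 − 4y)    [distributive law]
= (−4x − 6y + 12 − 6xy − 36y^2)(−2x − 7 − 4y)    [combine like terms]
= 8x^2 + 28x + 16xy + 12xy + 42y + 24y^2 − 24x − 84 − 48y + 12x^2y + 42xy + 24xy^2 + 72xy^2 + 252y^2 + 144y^3    [distributive law]
= 8x^2 + 4x + 70xy − 6y + 276y^2 − 84 + 12x^2y + 96xy^2 + 144y^3    [combine like terms]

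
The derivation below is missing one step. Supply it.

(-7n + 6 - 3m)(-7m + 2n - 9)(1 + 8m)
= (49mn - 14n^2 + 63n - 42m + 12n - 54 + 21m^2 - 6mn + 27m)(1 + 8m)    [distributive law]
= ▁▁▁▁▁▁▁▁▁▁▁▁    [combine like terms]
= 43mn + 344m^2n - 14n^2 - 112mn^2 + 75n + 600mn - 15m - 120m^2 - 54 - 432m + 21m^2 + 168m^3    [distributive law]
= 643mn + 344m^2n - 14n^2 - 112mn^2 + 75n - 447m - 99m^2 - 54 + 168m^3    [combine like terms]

By combine like terms:

(43mn - 14n^2 + 75n - 15m - 54 + 21m^2)(1 + 8m)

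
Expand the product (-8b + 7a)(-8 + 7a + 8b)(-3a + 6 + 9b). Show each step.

-696ab + 384b + 192b² + 192ab² - 576b³ + 462a² - 336a - 147a³ + 441a²b

(-8b + 7a)(-8 + 7a + 8b)(-3a + 6 + 9b)
= (64b - 56ab - 64b² - 56a + 49a² + 56ab)(-3a + 6 + 9b)    [distributive law]
= (64b - 64b² - 56a + 49a²)(-3a + 6 + 9b)    [combine like terms]
= -192ab + 384b + 576b² + 192ab² - 384b² - 576b³ + 168a² - 336a - 504ab - 147a³ + 294a² + 441a²b    [distributive law]
= -696ab + 384b + 192b² + 192ab² - 576b³ + 462a² - 336a - 147a³ + 441a²b    [combine like terms]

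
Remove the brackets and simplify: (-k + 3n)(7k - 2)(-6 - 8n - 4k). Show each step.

(-k + 3n)(7k - 2)(-6 - 8n - 4k)
= (-7k² + 2k + 21kn - 6n)(-6 - 8n - 4k)    [distributive law]
= 42k² + 56k²n + 28k³ - 12k - 16kn - 8k² - 126kn - 168kn² - 84k²n + 36n + 48n² + 24kn    [distributive law]
= 34k² - 28k²n + 28k³ - 12k - 118kn - 168kn² + 36n + 48n²    [combine like terms]

34k² - 28k²n + 28k³ - 12k - 118kn - 168kn² + 36n + 48n²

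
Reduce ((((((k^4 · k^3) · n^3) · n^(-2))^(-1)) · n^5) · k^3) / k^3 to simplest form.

((((((k^4 · k^3) · n^3) · n^(-2))^(-1)) · n^5) · k^3) / k^3
= ((((((k^4 · k^3) · n^3)^(-1)) · ((n^(-2))^(-1))) · n^5) · k^3) / k^3    [power of a product]
= ((((((k^4 · k^3)^(-1)) · ((n^3)^(-1))) · ((n^(-2))^(-1))) · n^5) · k^3) / k^3    [power of a product]
= (((((((k^4)^(-1)) · ((k^3)^(-1))) · ((n^3)^(-1))) · ((n^(-2))^(-1))) · n^5) · k^3) / k^3    [power of a product]
= (((((k^(-4) · ((k^3)^(-1))) · ((n^3)^(-1))) · ((n^(-2))^(-1))) · n^5) · k^3) / k^3    [power of a power]
= (((((k^(-4) · k^(-3)) · ((n^3)^(-1))) · ((n^(-2))^(-1))) · n^5) · k^3) / k^3    [power of a power]
= ((((k^(-7) · ((n^3)^(-1))) · ((n^(-2))^(-1))) · n^5) · k^3) / k^3    [product of powers]
= ((((k^(-7) · n^(-3)) · ((n^(-2))^(-1))) · n^5) · k^3) / k^3    [power of a power]
= ((((k^(-7) · n^(-3)) · n^2) · n^5) · k^3) / k^3    [power of a power]
= k^(-7)n^4    [quotient of powers; product of powers]

k^(-7)n^4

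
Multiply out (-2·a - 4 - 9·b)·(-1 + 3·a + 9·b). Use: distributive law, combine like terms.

(-2·a - 4 - 9·b)·(-1 + 3·a + 9·b)
= 2·a - 6·a² - 18·a·b + 4 - 12·a - 36·b + 9·b - 27·a·b - 81·b²    [distributive law]
= -10·a - 6·a² - 45·a·b + 4 - 27·b - 81·b²    [combine like terms]

-10·a - 6·a² - 45·a·b + 4 - 27·b - 81·b²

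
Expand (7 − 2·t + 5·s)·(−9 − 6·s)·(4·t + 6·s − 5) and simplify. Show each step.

(7 − 2·t + 5·s)·(−9 − 6·s)·(4·t + 6·s − 5)
= (−63 − 42·s + 18·t + 12·s·t − 45·s − 30·s²)·(4·t + 6·s − 5)    [distributive law]
= (−63 − 87·s + 18·t + 12·s·t − 30·s²)·(4·t + 6·s − 5)    [combine like terms]
= −252·t − 378·s + 315 − 348·s·t − 522·s² + 435·s + 72·t² + 108·s·t − 90·t + 48·s·t² + 72·s²·t − 60·s·t − 120·s²·t − 180·s³ + 150·s²    [distributive law]
= −342·t + 57·s + 315 − 300·s·t − 372·s² + 72·t² + 48·s·t² − 48·s²·t − 180·s³    [combine like terms]

−342·t + 57·s + 315 − 300·s·t − 372·s² + 72·t² + 48·s·t² − 48·s²·t − 180·s³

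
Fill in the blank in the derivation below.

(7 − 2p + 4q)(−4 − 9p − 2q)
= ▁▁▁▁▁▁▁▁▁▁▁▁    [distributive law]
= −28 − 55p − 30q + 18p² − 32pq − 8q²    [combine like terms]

By distributive law:

−28 − 63p − 14q + 8p + 18p² + 4pq − 16q − 36pq − 8q²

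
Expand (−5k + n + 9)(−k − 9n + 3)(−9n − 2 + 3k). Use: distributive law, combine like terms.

(−5k + n + 9)(−k − 9n + 3)(−9n − 2 + 3k)
= (5k^2 + 45kn − 15k − kn − 9n^2 + 3n − 9k − 81n + 27)(−9n − 2 + 3k)    [distributive law]
= (5k^2 + 44kn − 24k − 9n^2 − 78n + 27)(−9n − 2 + 3k)    [combine like terms]
= −45k^2n − 10k^2 + 15k^3 − 396kn^2 − 88kn + 132k^2n + 216kn + 48k − 72k^2 + 81n^3 + 18n^2 − 27kn^2 + 702n^2 + 156n − 234kn − 243n − 54 + 81k    [distributive law]
= 87k^2n − 82k^2 + 15k^3 − 423kn^2 − 106kn + 129k + 81n^3 + 720n^2 − 87n − 54    [combine like terms]

87k^2n − 82k^2 + 15k^3 − 423kn^2 − 106kn + 129k + 81n^3 + 720n^2 − 87n − 54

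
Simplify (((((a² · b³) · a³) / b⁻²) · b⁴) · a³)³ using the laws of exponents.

(((((a² · b³) · a³) / b⁻²) · b⁴) · a³)³
= (((((a² · b³) · a³) / b⁻²) · b⁴)³) · ((a³)³)    [power of a product]
= (((((a² · b³) · a³) / b⁻²)³) · ((b⁴)³)) · ((a³)³)    [power of a product]
= (((((a² · b³) · a³)³) / ((b⁻²)³)) · ((b⁴)³)) · ((a³)³)    [power of a quotient]
= (((((a² · b³)³) · ((a³)³)) / ((b⁻²)³)) · ((b⁴)³)) · ((a³)³)    [power of a product]
= ((((((a²)³) · ((b³)³)) · ((a³)³)) / ((b⁻²)³)) · ((b⁴)³)) · ((a³)³)    [power of a product]
= ((((a⁶ · ((b³)³)) · ((a³)³)) / ((b⁻²)³)) · ((b⁴)³)) · ((a³)³)    [power of a power]
= ((((a⁶ · b⁹) · ((a³)³)) / ((b⁻²)³)) · ((b⁴)³)) · ((a³)³)    [power of a power]
= ((((a⁶ · b⁹) · a⁹) / ((b⁻²)³)) · ((b⁴)³)) · ((a³)³)    [power of a power]
= ((((a⁶ · b⁹) · a⁹) / b⁻⁶) · ((b⁴)³)) · ((a³)³)    [power of a power]
= ((((a⁶ · b⁹) · a⁹) / b⁻⁶) · b¹²) · ((a³)³)    [power of a power]
= ((((a⁶ · b⁹) · a⁹) / b⁻⁶) · b¹²) · a⁹    [power of a power]
= a²⁴b²⁷    [quotient of powers; product of powers]

a²⁴b²⁷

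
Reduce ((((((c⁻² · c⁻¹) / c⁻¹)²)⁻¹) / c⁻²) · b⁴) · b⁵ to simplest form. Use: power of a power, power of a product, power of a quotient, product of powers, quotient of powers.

((((((c⁻² · c⁻¹) / c⁻¹)²)⁻¹) / c⁻²) · b⁴) · b⁵
= (((((c⁻² · c⁻¹) / c⁻¹)⁻²) / c⁻²) · b⁴) · b⁵    [power of a power]
= (((((c⁻² · c⁻¹)⁻²) / ((c⁻¹)⁻²)) / c⁻²) · b⁴) · b⁵    [power of a quotient]
= ((((((c⁻²)⁻²) · ((c⁻¹)⁻²)) / ((c⁻¹)⁻²)) / c⁻²) · b⁴) · b⁵    [power of a product]
= ((((c⁴ · ((c⁻¹)⁻²)) / ((c⁻¹)⁻²)) / c⁻²) · b⁴) · b⁵    [power of a power]
= ((((c⁴ · c²) / ((c⁻¹)⁻²)) / c⁻²) · b⁴) · b⁵    [power of a power]
= (((c⁶ / ((c⁻¹)⁻²)) / c⁻²) · b⁴) · b⁵    [product of powers]
= (((c⁶ / c²) / c⁻²) · b⁴) · b⁵    [power of a power]
= ((c⁴ / c⁻²) · b⁴) · b⁵    [quotient of powers]
= (c⁶ · b⁴) · b⁵    [quotient of powers]
= b⁹c⁶    [product of powers]

b⁹c⁶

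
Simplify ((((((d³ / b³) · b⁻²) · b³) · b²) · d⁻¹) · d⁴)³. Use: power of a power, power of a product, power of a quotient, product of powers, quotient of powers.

((((((d³ / b³) · b⁻²) · b³) · b²) · d⁻¹) · d⁴)³
= ((((((d³ / b³) · b⁻²) · b³) · b²) · d⁻¹)³) · ((d⁴)³)    [power of a product]
= ((((((d³ / b³) · b⁻²) · b³) · b²)³) · ((d⁻¹)³)) · ((d⁴)³)    [power of a product]
= ((((((d³ / b³) · b⁻²) · b³)³) · ((b²)³)) · ((d⁻¹)³)) · ((d⁴)³)    [power of a product]
= ((((((d³ / b³) · b⁻²)³) · ((b³)³)) · ((b²)³)) · ((d⁻¹)³)) · ((d⁴)³)    [power of a product]
= ((((((d³ / b³)³) · ((b⁻²)³)) · ((b³)³)) · ((b²)³)) · ((d⁻¹)³)) · ((d⁴)³)    [power of a product]
= (((((((d³)³) / ((b³)³)) · ((b⁻²)³)) · ((b³)³)) · ((b²)³)) · ((d⁻¹)³)) · ((d⁴)³)    [power of a quotient]
= (((((d⁹ / ((b³)³)) · ((b⁻²)³)) · ((b³)³)) · ((b²)³)) · ((d⁻¹)³)) · ((d⁴)³)    [power of a power]
= (((((d⁹ / b⁹) · ((b⁻²)³)) · ((b³)³)) · ((b²)³)) · ((d⁻¹)³)) · ((d⁴)³)    [power of a power]
= (((((d⁹ / b⁹) · b⁻⁶) · ((b³)³)) · ((b²)³)) · ((d⁻¹)³)) · ((d⁴)³)    [power of a power]
= (((((d⁹ / b⁹) · b⁻⁶) · b⁹) · ((b²)³)) · ((d⁻¹)³)) · ((d⁴)³)    [power of a power]
= (((((d⁹ / b⁹) · b⁻⁶) · b⁹) · b⁶) · ((d⁻¹)³)) · ((d⁴)³)    [power of a power]
= (((((d⁹ / b⁹) · b⁻⁶) · b⁹) · b⁶) · d⁻³) · ((d⁴)³)    [power of a power]
= (((((d⁹ / b⁹) · b⁻⁶) · b⁹) · b⁶) · d⁻³) · d¹²    [power of a power]
= d¹⁸    [quotient of powers; product of powers]

d¹⁸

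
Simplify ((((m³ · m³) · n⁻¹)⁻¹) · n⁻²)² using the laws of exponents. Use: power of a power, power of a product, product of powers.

((((m³ · m³) · n⁻¹)⁻¹) · n⁻²)²
= ((((m³ · m³) · n⁻¹)⁻¹)²) · ((n⁻²)²)    [power of a product]
= (((m³ · m³) · n⁻¹)⁻²) · ((n⁻²)²)    [power of a power]
= (((m³ · m³)⁻²) · ((n⁻¹)⁻²)) · ((n⁻²)²)    [power of a product]
= ((((m³)⁻²) · ((m³)⁻²)) · ((n⁻¹)⁻²)) · ((n⁻²)²)    [power of a product]
= ((m⁻⁶ · ((m³)⁻²)) · ((n⁻¹)⁻²)) · ((n⁻²)²)    [power of a power]
= ((m⁻⁶ · m⁻⁶) · ((n⁻¹)⁻²)) · ((n⁻²)²)    [power of a power]
= (m⁻¹² · ((n⁻¹)⁻²)) · ((n⁻²)²)    [product of powers]
= (m⁻¹² · n²) · ((n⁻²)²)    [power of a power]
= (m⁻¹² · n²) · n⁻⁴    [power of a power]
= m⁻¹²n⁻²    [product of powers]

m⁻¹²n⁻²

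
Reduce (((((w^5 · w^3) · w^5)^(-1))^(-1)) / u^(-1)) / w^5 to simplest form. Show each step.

(((((w^5 · w^3) · w^5)^(-1))^(-1)) / u^(-1)) / w^5
= ((((w^5 · w^3) · w^5)^1) / u^(-1)) / w^5    [power of a power]
= ((((w^5 · w^3)^1) · ((w^5)^1)) / u^(-1)) / w^5    [power of a product]
= (((((w^5)^1) · ((w^3)^1)) · ((w^5)^1)) / u^(-1)) / w^5    [power of a product]
= (((w^5 · ((w^3)^1)) · ((w^5)^1)) / u^(-1)) / w^5    [power of a power]
= (((w^5 · w^3) · ((w^5)^1)) / u^(-1)) / w^5    [power of a power]
= ((w^8 · ((w^5)^1)) / u^(-1)) / w^5    [product of powers]
= ((w^8 · w^5) / u^(-1)) / w^5    [power of a power]
= (w^13 / u^(-1)) / w^5    [product of powers]
= uw^8    [quotient of powers]

uw^8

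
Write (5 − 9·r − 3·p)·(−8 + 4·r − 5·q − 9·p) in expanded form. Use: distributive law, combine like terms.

(5 − 9·r − 3·p)·(−8 + 4·r − 5·q − 9·p)
= −40 + 20·r − 25·q − 45·p + 72·r − 36·r² + 45·q·r + 81·p·r + 24·p − 12·p·r + 15·p·q + 27·p²    [distributive law]
= −40 + 92·r − 25·q − 21·p − 36·r² + 45·q·r + 69·p·r + 15·p·q + 27·p²    [combine like terms]

−40 + 92·r − 25·q − 21·p − 36·r² + 45·q·r + 69·p·r + 15·p·q + 27·p²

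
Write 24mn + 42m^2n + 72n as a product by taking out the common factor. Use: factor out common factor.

6n(4m + 7m^2 + 12)

24mn + 42m^2n + 72n
= 6(4mn + 7m^2n + 12n)    [factor out 6]
= 6n(4m + 7m^2 + 12)    [factor out n]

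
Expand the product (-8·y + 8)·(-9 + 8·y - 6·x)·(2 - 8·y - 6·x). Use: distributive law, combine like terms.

848·y - 1216·y² - 336·x·y + 512·y³ - 288·x²·y - 144 + 336·x + 288·x²

(-8·y + 8)·(-9 + 8·y - 6·x)·(2 - 8·y - 6·x)
= (72·y - 64·y² + 48·x·y - 72 + 64·y - 48·x)·(2 - 8·y - 6·x)    [distributive law]
= (136·y - 64·y² + 48·x·y - 72 - 48·x)·(2 - 8·y - 6·x)    [combine like terms]
= 272·y - 1088·y² - 816·x·y - 128·y² + 512·y³ + 384·x·y² + 96·x·y - 384·x·y² - 288·x²·y - 144 + 576·y + 432·x - 96·x + 384·x·y + 288·x²    [distributive law]
= 848·y - 1216·y² - 336·x·y + 512·y³ - 288·x²·y - 144 + 336·x + 288·x²    [combine like terms]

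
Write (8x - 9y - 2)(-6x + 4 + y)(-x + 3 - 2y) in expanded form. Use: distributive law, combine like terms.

48x^3 - 188x^2 + 34x^2y + 140x + 136xy - 115xy^2 - 98y + 49y^2 + 18y^3 - 24

(8x - 9y - 2)(-6x + 4 + y)(-x + 3 - 2y)
= (-48x^2 + 32x + 8xy + 54xy - 36y - 9y^2 + 12x - 8 - 2y)(-x + 3 - 2y)    [distributive law]
= (-48x^2 + 44x + 62xy - 38y - 9y^2 - 8)(-x + 3 - 2y)    [combine like terms]
= 48x^3 - 144x^2 + 96x^2y - 44x^2 + 132x - 88xy - 62x^2y + 186xy - 124xy^2 + 38xy - 114y + 76y^2 + 9xy^2 - 27y^2 + 18y^3 + 8x - 24 + 16y    [distributive law]
= 48x^3 - 188x^2 + 34x^2y + 140x + 136xy - 115xy^2 - 98y + 49y^2 + 18y^3 - 24    [combine like terms]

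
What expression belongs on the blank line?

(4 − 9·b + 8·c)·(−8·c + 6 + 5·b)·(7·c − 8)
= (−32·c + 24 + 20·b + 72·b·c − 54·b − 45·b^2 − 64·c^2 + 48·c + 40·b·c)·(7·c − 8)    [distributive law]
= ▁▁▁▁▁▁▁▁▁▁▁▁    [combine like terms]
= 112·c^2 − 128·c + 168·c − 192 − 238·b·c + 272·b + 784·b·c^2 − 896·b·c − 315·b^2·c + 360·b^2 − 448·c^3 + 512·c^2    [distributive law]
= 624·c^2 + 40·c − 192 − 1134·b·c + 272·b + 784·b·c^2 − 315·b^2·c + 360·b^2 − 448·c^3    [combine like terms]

By combine like terms:

(16·c + 24 − 34·b + 112·b·c − 45·b^2 − 64·c^2)·(7·c − 8)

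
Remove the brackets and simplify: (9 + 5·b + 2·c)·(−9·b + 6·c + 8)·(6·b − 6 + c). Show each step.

24·b^2 + 678·b + 307·b·c − 348·c − 2·c^2 − 432 − 270·b^3 + 27·b^2·c + 84·b·c^2 + 12·c^3

(9 + 5·b + 2·c)·(−9·b + 6·c + 8)·(6·b − 6 + c)
= (−81·b + 54·c + 72 − 45·b^2 + 30·b·c + 40·b − 18·b·c + 12·c^2 + 16·c)·(6·b − 6 + c)    [distributive law]
= (−41·b + 70·c + 72 − 45·b^2 + 12·b·c + 12·c^2)·(6·b − 6 + c)    [combine like terms]
= −246·b^2 + 246·b − 41·b·c + 420·b·c − 420·c + 70·c^2 + 432·b − 432 + 72·c − 270·b^3 + 270·b^2 − 45·b^2·c + 72·b^2·c − 72·b·c + 12·b·c^2 + 72·b·c^2 − 72·c^2 + 12·c^3    [distributive law]
= 24·b^2 + 678·b + 307·b·c − 348·c − 2·c^2 − 432 − 270·b^3 + 27·b^2·c + 84·b·c^2 + 12·c^3    [combine like terms]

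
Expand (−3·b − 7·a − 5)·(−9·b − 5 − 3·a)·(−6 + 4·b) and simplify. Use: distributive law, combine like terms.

78·b^2 + 108·b^3 − 260·b − 232·a·b + 288·a·b^2 − 300·a − 126·a^2 + 84·a^2·b − 150

(−3·b − 7·a − 5)·(−9·b − 5 − 3·a)·(−6 + 4·b)
= (27·b^2 + 15·b + 9·a·b + 63·a·b + 35·a + 21·a^2 + 45·b + 25 + 15·a)·(−6 + 4·b)    [distributive law]
= (27·b^2 + 60·b + 72·a·b + 50·a + 21·a^2 + 25)·(−6 + 4·b)    [combine like terms]
= −162·b^2 + 108·b^3 − 360·b + 240·b^2 − 432·a·b + 288·a·b^2 − 300·a + 200·a·b − 126·a^2 + 84·a^2·b − 150 + 100·b    [distributive law]
= 78·b^2 + 108·b^3 − 260·b − 232·a·b + 288·a·b^2 − 300·a − 126·a^2 + 84·a^2·b − 150    [combine like terms]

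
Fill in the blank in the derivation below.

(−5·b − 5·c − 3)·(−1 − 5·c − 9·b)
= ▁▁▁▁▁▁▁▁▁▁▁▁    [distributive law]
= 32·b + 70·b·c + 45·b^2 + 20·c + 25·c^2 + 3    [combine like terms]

Applying distributive law to the line above:

5·b + 25·b·c + 45·b^2 + 5·c + 25·c^2 + 45·b·c + 3 + 15·c + 27·b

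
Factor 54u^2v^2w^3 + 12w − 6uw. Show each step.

6w(9u^2v^2w^2 + 2 − u)

54u^2v^2w^3 + 12w − 6uw
= 6(9u^2v^2w^3 + 2w − uw)    [factor out 6]
= 6w(9u^2v^2w^2 + 2 − u)    [factor out w]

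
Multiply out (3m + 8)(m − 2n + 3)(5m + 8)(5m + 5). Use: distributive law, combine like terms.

75m⁴ + 620m³ + 1825m² − 150m³n − 790m²n − 1280mn + 2240m − 640n + 960

(3m + 8)(m − 2n + 3)(5m + 8)(5m + 5)
= (3m² − 6mn + 9m + 8m − 16n + 24)(5m + 8)(5m + 5)    [distributive law]
= (3m² − 6mn + 17m − 16n + 24)(5m + 8)(5m + 5)    [combine like terms]
= (15m³ + 24m² − 30m²n − 48mn + 85m² + 136m − 80mn − 128n + 120m + 192)(5m + 5)    [distributive law]
= (15m³ + 109m² − 30m²n − 128mn + 256m − 128n + 192)(5m + 5)    [combine like terms]
= 75m⁴ + 75m³ + 545m³ + 545m² − 150m³n − 150m²n − 640m²n − 640mn + 1280m² + 1280m − 640mn − 640n + 960m + 960    [distributive law]
= 75m⁴ + 620m³ + 1825m² − 150m³n − 790m²n − 1280mn + 2240m − 640n + 960    [combine like terms]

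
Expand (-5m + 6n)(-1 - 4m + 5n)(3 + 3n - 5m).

15m - 102mn + 35m^2 + 305m^2n - 100m^3 - 297mn^2 - 18n + 72n^2 + 90n^3

(-5m + 6n)(-1 - 4m + 5n)(3 + 3n - 5m)
= (5m + 20m^2 - 25mn - 6n - 24mn + 30n^2)(3 + 3n - 5m)    [distributive law]
= (5m + 20m^2 - 49mn - 6n + 30n^2)(3 + 3n - 5m)    [combine like terms]
= 15m + 15mn - 25m^2 + 60m^2 + 60m^2n - 100m^3 - 147mn - 147mn^2 + 245m^2n - 18n - 18n^2 + 30mn + 90n^2 + 90n^3 - 150mn^2    [distributive law]
= 15m - 102mn + 35m^2 + 305m^2n - 100m^3 - 297mn^2 - 18n + 72n^2 + 90n^3    [combine like terms]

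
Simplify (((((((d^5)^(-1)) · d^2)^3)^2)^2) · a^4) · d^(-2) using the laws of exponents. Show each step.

a^4·d^(-38)

(((((((d^5)^(-1)) · d^2)^3)^2)^2) · a^4) · d^(-2)
= ((((((d^5)^(-1)) · d^2)^3)^4) · a^4) · d^(-2)    [power of a power]
= (((((d^5)^(-1)) · d^2)^12) · a^4) · d^(-2)    [power of a power]
= (((((d^5)^(-1))^12) · ((d^2)^12)) · a^4) · d^(-2)    [power of a product]
= ((((d^5)^(-12)) · ((d^2)^12)) · a^4) · d^(-2)    [power of a power]
= ((d^(-60) · ((d^2)^12)) · a^4) · d^(-2)    [power of a power]
= ((d^(-60) · d^24) · a^4) · d^(-2)    [power of a power]
= (d^(-36) · a^4) · d^(-2)    [product of powers]
= a^4·d^(-38)    [product of powers]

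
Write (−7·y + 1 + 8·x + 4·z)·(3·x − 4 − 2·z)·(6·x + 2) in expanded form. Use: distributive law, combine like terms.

(−7·y + 1 + 8·x + 4·z)·(3·x − 4 − 2·z)·(6·x + 2)
= (−21·x·y + 28·y + 14·y·z + 3·x − 4 − 2·z + 24·x^2 − 32·x − 16·x·z + 12·x·z − 16·z − 8·z^2)·(6·x + 2)    [distributive law]
= (−21·x·y + 28·y + 14·y·z − 29·x − 4 − 18·z + 24·x^2 − 4·x·z − 8·z^2)·(6·x + 2)    [combine like terms]
= −126·x^2·y − 42·x·y + 168·x·y + 56·y + 84·x·y·z + 28·y·z − 174·x^2 − 58·x − 24·x − 8 − 108·x·z − 36·z + 144·x^3 + 48·x^2 − 24·x^2·z − 8·x·z − 48·x·z^2 − 16·z^2    [distributive law]
= −126·x^2·y + 126·x·y + 56·y + 84·x·y·z + 28·y·z − 126·x^2 − 82·x − 8 − 116·x·z − 36·z + 144·x^3 − 24·x^2·z − 48·x·z^2 − 16·z^2    [combine like terms]

−126·x^2·y + 126·x·y + 56·y + 84·x·y·z + 28·y·z − 126·x^2 − 82·x − 8 − 116·x·z − 36·z + 144·x^3 − 24·x^2·z − 48·x·z^2 − 16·z^2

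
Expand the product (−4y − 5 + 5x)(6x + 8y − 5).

(−4y − 5 + 5x)(6x + 8y − 5)
= −24xy − 32y^2 + 20y − 30x − 40y + 25 + 30x^2 + 40xy − 25x    [distributive law]
= 16xy − 32y^2 − 20y − 55x + 25 + 30x^2    [combine like terms]

16xy − 32y^2 − 20y − 55x + 25 + 30x^2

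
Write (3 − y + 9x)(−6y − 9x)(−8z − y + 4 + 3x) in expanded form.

(3 − y + 9x)(−6y − 9x)(−8z − y + 4 + 3x)
= (−18y − 27x + 6y^2 + 9xy − 54xy − 81x^2)(−8z − y + 4 + 3x)    [distributive law]
= (−18y − 27x + 6y^2 − 45xy − 81x^2)(−8z − y + 4 + 3x)    [combine like terms]
= 144yz + 18y^2 − 72y − 54xy + 216xz + 27xy − 108x − 81x^2 − 48y^2z − 6y^3 + 24y^2 + 18xy^2 + 360xyz + 45xy^2 − 180xy − 135x^2y + 648x^2z + 81x^2y − 324x^2 − 243x^3    [distributive law]
= 144yz + 42y^2 − 72y − 207xy + 216xz − 108x − 405x^2 − 48y^2z − 6y^3 + 63xy^2 + 360xyz − 54x^2y + 648x^2z − 243x^3    [combine like terms]

144yz + 42y^2 − 72y − 207xy + 216xz − 108x − 405x^2 − 48y^2z − 6y^3 + 63xy^2 + 360xyz − 54x^2y + 648x^2z − 243x^3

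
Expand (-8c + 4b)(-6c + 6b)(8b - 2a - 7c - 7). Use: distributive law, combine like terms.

888bc^2 - 96ac^2 - 336c^3 - 336c^2 - 744b^2c + 144abc + 504bc + 192b^3 - 48ab^2 - 168b^2

(-8c + 4b)(-6c + 6b)(8b - 2a - 7c - 7)
= (48c^2 - 48bc - 24bc + 24b^2)(8b - 2a - 7c - 7)    [distributive law]
= (48c^2 - 72bc + 24b^2)(8b - 2a - 7c - 7)    [combine like terms]
= 384bc^2 - 96ac^2 - 336c^3 - 336c^2 - 576b^2c + 144abc + 504bc^2 + 504bc + 192b^3 - 48ab^2 - 168b^2c - 168b^2    [distributive law]
= 888bc^2 - 96ac^2 - 336c^3 - 336c^2 - 744b^2c + 144abc + 504bc + 192b^3 - 48ab^2 - 168b^2    [combine like terms]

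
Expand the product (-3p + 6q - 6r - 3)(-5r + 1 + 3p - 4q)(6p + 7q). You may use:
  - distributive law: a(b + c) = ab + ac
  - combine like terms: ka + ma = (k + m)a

-18p^2r - 57pqr - 72p^2 + 24pq - 54p^3 + 117p^2q + 66pq^2 - 42q^2r + 126q^2 - 168q^3 + 180pr^2 + 210qr^2 + 54pr + 63qr - 18p - 21q

(-3p + 6q - 6r - 3)(-5r + 1 + 3p - 4q)(6p + 7q)
= (15pr - 3p - 9p^2 + 12pq - 30qr + 6q + 18pq - 24q^2 + 30r^2 - 6r - 18pr + 24qr + 15r - 3 - 9p + 12q)(6p + 7q)    [distributive law]
= (-3pr - 12p - 9p^2 + 30pq - 6qr + 18q - 24q^2 + 30r^2 + 9r - 3)(6p + 7q)    [combine like terms]
= -18p^2r - 21pqr - 72p^2 - 84pq - 54p^3 - 63p^2q + 180p^2q + 210pq^2 - 36pqr - 42q^2r + 108pq + 126q^2 - 144pq^2 - 168q^3 + 180pr^2 + 210qr^2 + 54pr + 63qr - 18p - 21q    [distributive law]
= -18p^2r - 57pqr - 72p^2 + 24pq - 54p^3 + 117p^2q + 66pq^2 - 42q^2r + 126q^2 - 168q^3 + 180pr^2 + 210qr^2 + 54pr + 63qr - 18p - 21q    [combine like terms]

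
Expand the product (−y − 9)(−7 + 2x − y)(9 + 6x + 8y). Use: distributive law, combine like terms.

648y − 66xy + 137y^2 − 12x^2y − 10xy^2 + 8y^3 + 567 + 216x − 108x^2

(−y − 9)(−7 + 2x − y)(9 + 6x + 8y)
= (7y − 2xy + y^2 + 63 − 18x + 9y)(9 + 6x + 8y)    [distributive law]
= (16y − 2xy + y^2 + 63 − 18x)(9 + 6x + 8y)    [combine like terms]
= 144y + 96xy + 128y^2 − 18xy − 12x^2y − 16xy^2 + 9y^2 + 6xy^2 + 8y^3 + 567 + 378x + 504y − 162x − 108x^2 − 144xy    [distributive law]
= 648y − 66xy + 137y^2 − 12x^2y − 10xy^2 + 8y^3 + 567 + 216x − 108x^2    [combine like terms]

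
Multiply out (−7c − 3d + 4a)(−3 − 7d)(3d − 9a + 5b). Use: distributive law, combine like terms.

63cd − 189ac + 105bc + 147cd² − 441acd + 245bcd + 27d² − 117ad + 45bd + 63d³ − 273ad² + 105bd² + 108a² − 60ab + 252a²d − 140abd

(−7c − 3d + 4a)(−3 − 7d)(3d − 9a + 5b)
= (21c + 49cd + 9d + 21d² − 12a − 28ad)(3d − 9a + 5b)    [distributive law]
= 63cd − 189ac + 105bc + 147cd² − 441acd + 245bcd + 27d² − 81ad + 45bd + 63d³ − 189ad² + 105bd² − 36ad + 108a² − 60ab − 84ad² + 252a²d − 140abd    [distributive law]
= 63cd − 189ac + 105bc + 147cd² − 441acd + 245bcd + 27d² − 117ad + 45bd + 63d³ − 273ad² + 105bd² + 108a² − 60ab + 252a²d − 140abd    [combine like terms]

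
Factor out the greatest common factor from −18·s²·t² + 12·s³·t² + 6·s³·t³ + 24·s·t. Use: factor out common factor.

6·s·t(−3·s·t + 2·s²·t + s²·t² + 4)

−18·s²·t² + 12·s³·t² + 6·s³·t³ + 24·s·t
= 6(−3·s²·t² + 2·s³·t² + s³·t³ + 4·s·t)    [factor out 6]
= 6·s·t(−3·s·t + 2·s²·t + s²·t² + 4)    [factor out s·t]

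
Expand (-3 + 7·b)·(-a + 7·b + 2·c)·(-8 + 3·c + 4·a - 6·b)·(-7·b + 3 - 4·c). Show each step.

(-3 + 7·b)·(-a + 7·b + 2·c)·(-8 + 3·c + 4·a - 6·b)·(-7·b + 3 - 4·c)
= (3·a - 21·b - 6·c - 7·a·b + 49·b² + 14·b·c)·(-8 + 3·c + 4·a - 6·b)·(-7·b + 3 - 4·c)    [distributive law]
= (-24·a + 9·a·c + 12·a² - 18·a·b + 168·b - 63·b·c - 84·a·b + 126·b² + 48·c - 18·c² - 24·a·c + 36·b·c + 56·a·b - 21·a·b·c - 28·a²·b + 42·a·b² - 392·b² + 147·b²·c + 196·a·b² - 294·b³ - 112·b·c + 42·b·c² + 56·a·b·c - 84·b²·c)·(-7·b + 3 - 4·c)    [distributive law]
= (-24·a - 15·a·c + 12·a² - 46·a·b + 168·b - 139·b·c - 266·b² + 48·c - 18·c² + 35·a·b·c - 28·a²·b + 238·a·b² + 63·b²·c - 294·b³ + 42·b·c²)·(-7·b + 3 - 4·c)    [combine like terms]
= 168·a·b - 72·a + 96·a·c + 105·a·b·c - 45·a·c + 60·a·c² - 84·a²·b + 36·a² - 48·a²·c + 322·a·b² - 138·a·b + 184·a·b·c - 1176·b² + 504·b - 672·b·c + 973·b²·c - 417·b·c + 556·b·c² + 1862·b³ - 798·b² + 1064·b²·c - 336·b·c + 144·c - 192·c² + 126·b·c² - 54·c² + 72·c³ - 245·a·b²·c + 105·a·b·c - 140·a·b·c² + 196·a²·b² - 84·a²·b + 112·a²·b·c - 1666·a·b³ + 714·a·b² - 952·a·b²·c - 441·b³·c + 189·b²·c - 252·b²·c² + 2058·b⁴ - 882·b³ + 1176·b³·c - 294·b²·c² + 126·b·c² - 168·b·c³    [distributive law]
= 30·a·b - 72·a + 51·a·c + 394·a·b·c + 60·a·c² - 168·a²·b + 36·a² - 48·a²·c + 1036·a·b² - 1974·b² + 504·b - 1425·b·c + 2226·b²·c + 808·b·c² + 980·b³ + 144·c - 246·c² + 72·c³ - 1197·a·b²·c - 140·a·b·c² + 196·a²·b² + 112·a²·b·c - 1666·a·b³ + 735·b³·c - 546·b²·c² + 2058·b⁴ - 168·b·c³    [combine like terms]

30·a·b - 72·a + 51·a·c + 394·a·b·c + 60·a·c² - 168·a²·b + 36·a² - 48·a²·c + 1036·a·b² - 1974·b² + 504·b - 1425·b·c + 2226·b²·c + 808·b·c² + 980·b³ + 144·c - 246·c² + 72·c³ - 1197·a·b²·c - 140·a·b·c² + 196·a²·b² + 112·a²·b·c - 1666·a·b³ + 735·b³·c - 546·b²·c² + 2058·b⁴ - 168·b·c³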